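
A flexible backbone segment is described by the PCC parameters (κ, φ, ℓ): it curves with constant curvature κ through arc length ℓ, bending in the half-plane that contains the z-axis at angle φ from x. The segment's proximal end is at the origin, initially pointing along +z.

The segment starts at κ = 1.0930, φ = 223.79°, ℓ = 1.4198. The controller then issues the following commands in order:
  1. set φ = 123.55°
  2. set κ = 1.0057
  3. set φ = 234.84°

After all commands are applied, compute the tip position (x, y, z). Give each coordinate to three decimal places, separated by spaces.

-0.491 -0.697 0.984

initial: κ=1.0930, φ=223.79°, ℓ=1.4198
cmd 1: set φ=123.55° → (κ,φ,ℓ)=(1.0930,123.55°,1.4198) → tip=(-0.4961,0.7480,0.9147)
cmd 2: set κ=1.0057 → (κ,φ,ℓ)=(1.0057,123.55°,1.4198) → tip=(-0.4713,0.7107,0.9842)
cmd 3: set φ=234.84° → (κ,φ,ℓ)=(1.0057,234.84°,1.4198) → tip=(-0.4910,-0.6971,0.9842)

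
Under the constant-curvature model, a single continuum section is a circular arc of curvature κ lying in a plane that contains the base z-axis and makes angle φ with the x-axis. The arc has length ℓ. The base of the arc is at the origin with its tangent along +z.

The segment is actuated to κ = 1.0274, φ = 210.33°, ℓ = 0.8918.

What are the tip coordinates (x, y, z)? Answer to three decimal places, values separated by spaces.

-0.329 -0.192 0.772

θ = κ·ℓ = 1.0274 × 0.8918 = 0.91624 rad
ρ = (1 − cos θ)/κ = (1 − 0.60881)/1.0274 = 0.38076
z = sin θ / κ = 0.79332/1.0274 = 0.77216
x = ρ cos φ = 0.38076 × cos(210.33°) = -0.32864
y = ρ sin φ = 0.38076 × sin(210.33°) = -0.19227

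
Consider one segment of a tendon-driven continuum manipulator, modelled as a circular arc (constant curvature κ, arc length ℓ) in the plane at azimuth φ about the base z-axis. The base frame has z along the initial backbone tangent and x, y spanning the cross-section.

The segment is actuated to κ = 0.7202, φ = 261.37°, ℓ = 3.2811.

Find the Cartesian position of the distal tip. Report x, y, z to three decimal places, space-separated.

-0.357 -2.350 0.975

θ = κ·ℓ = 0.7202 × 3.2811 = 2.36305 rad
ρ = (1 − cos θ)/κ = (1 − -0.71194)/0.7202 = 2.37703
z = sin θ / κ = 0.70224/0.7202 = 0.97507
x = ρ cos φ = 2.37703 × cos(261.37°) = -0.35668
y = ρ sin φ = 2.37703 × sin(261.37°) = -2.35012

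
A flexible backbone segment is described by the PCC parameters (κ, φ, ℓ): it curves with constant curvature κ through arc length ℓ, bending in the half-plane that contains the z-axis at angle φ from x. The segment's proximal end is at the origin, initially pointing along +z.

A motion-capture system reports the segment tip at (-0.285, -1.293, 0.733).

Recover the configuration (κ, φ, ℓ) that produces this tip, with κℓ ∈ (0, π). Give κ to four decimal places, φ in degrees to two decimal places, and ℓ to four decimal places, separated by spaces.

ρ = √(x²+y²) = √(-0.285² + -1.293²) = 1.32404
φ = atan2(y, x) mod 360° = atan2(-1.293, -0.285) = 257.5698°
|p|² = ρ² + z² = 1.32404² + 0.733² = 2.29036
κ = 2ρ / |p|² = 2×1.32404 / 2.29036 = 1.15618
θ = 2·atan2(ρ, z) = 2·atan2(1.32404, 0.733) = 2.13037 rad
ℓ = θ/κ = 2.13037/1.15618 = 1.84259

1.1562 257.57 1.8426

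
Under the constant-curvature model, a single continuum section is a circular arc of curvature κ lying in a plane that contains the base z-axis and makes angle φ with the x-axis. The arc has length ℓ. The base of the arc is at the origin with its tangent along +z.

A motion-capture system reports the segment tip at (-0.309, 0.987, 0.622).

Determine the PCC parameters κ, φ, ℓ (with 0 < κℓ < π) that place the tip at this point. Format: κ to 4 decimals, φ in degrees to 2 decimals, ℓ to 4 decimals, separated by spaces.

ρ = √(x²+y²) = √(-0.309² + 0.987²) = 1.03424
φ = atan2(y, x) mod 360° = atan2(0.987, -0.309) = 107.3838°
|p|² = ρ² + z² = 1.03424² + 0.622² = 1.45653
κ = 2ρ / |p|² = 2×1.03424 / 1.45653 = 1.42014
θ = 2·atan2(ρ, z) = 2·atan2(1.03424, 0.622) = 2.05868 rad
ℓ = θ/κ = 2.05868/1.42014 = 1.44964

1.4201 107.38 1.4496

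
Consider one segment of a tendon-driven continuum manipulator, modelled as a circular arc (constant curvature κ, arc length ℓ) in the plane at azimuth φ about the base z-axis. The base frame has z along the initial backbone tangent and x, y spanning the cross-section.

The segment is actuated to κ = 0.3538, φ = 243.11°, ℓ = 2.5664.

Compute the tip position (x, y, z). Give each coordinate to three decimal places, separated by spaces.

θ = κ·ℓ = 0.3538 × 2.5664 = 0.90799 rad
ρ = (1 − cos θ)/κ = (1 − 0.61533)/0.3538 = 1.08725
z = sin θ / κ = 0.78827/0.3538 = 2.22801
x = ρ cos φ = 1.08725 × cos(243.11°) = -0.49174
y = ρ sin φ = 1.08725 × sin(243.11°) = -0.96970

-0.492 -0.970 2.228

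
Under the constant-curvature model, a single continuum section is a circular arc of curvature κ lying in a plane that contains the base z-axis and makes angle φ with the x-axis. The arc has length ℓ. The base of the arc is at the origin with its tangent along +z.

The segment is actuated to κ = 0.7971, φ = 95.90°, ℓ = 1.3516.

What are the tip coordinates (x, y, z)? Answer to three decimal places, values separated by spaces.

θ = κ·ℓ = 0.7971 × 1.3516 = 1.07736 rad
ρ = (1 − cos θ)/κ = (1 − 0.47365)/0.7971 = 0.66033
z = sin θ / κ = 0.88071/0.7971 = 1.10489
x = ρ cos φ = 0.66033 × cos(95.90°) = -0.06788
y = ρ sin φ = 0.66033 × sin(95.90°) = 0.65683

-0.068 0.657 1.105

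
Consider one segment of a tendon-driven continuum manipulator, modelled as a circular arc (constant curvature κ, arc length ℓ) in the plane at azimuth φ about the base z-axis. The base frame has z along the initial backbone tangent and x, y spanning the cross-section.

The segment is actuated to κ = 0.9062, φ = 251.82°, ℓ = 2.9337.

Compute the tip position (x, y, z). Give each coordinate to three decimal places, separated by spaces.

θ = κ·ℓ = 0.9062 × 2.9337 = 2.65852 rad
ρ = (1 − cos θ)/κ = (1 − -0.88557)/0.9062 = 2.08075
z = sin θ / κ = 0.46450/0.9062 = 0.51258
x = ρ cos φ = 2.08075 × cos(251.82°) = -0.64920
y = ρ sin φ = 2.08075 × sin(251.82°) = -1.97688

-0.649 -1.977 0.513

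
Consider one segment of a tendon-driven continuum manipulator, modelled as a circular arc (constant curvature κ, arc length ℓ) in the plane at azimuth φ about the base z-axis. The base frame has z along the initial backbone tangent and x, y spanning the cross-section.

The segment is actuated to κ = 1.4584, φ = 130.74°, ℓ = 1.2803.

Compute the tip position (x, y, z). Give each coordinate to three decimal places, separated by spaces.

θ = κ·ℓ = 1.4584 × 1.2803 = 1.86719 rad
ρ = (1 − cos θ)/κ = (1 − -0.29207)/1.4584 = 0.88595
z = sin θ / κ = 0.95640/1.4584 = 0.65578
x = ρ cos φ = 0.88595 × cos(130.74°) = -0.57820
y = ρ sin φ = 0.88595 × sin(130.74°) = 0.67127

-0.578 0.671 0.656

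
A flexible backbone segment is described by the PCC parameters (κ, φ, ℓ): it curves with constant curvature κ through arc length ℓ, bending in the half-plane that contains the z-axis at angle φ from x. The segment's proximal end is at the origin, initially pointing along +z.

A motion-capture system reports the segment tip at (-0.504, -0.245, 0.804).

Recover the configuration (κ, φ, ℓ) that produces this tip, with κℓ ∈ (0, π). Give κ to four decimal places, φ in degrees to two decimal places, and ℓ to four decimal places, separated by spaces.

1.1669 205.92 1.0433

ρ = √(x²+y²) = √(-0.504² + -0.245²) = 0.56039
φ = atan2(y, x) mod 360° = atan2(-0.245, -0.504) = 205.9249°
|p|² = ρ² + z² = 0.56039² + 0.804² = 0.96046
κ = 2ρ / |p|² = 2×0.56039 / 0.96046 = 1.16693
θ = 2·atan2(ρ, z) = 2·atan2(0.56039, 0.804) = 1.21743 rad
ℓ = θ/κ = 1.21743/1.16693 = 1.04327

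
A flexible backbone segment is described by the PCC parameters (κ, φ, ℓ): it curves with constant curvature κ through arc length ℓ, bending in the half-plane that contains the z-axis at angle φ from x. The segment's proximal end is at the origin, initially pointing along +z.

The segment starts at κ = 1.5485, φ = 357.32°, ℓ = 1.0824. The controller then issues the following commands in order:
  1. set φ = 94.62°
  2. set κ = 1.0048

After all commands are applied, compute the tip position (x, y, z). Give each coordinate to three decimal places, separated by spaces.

-0.043 0.531 0.881

initial: κ=1.5485, φ=357.32°, ℓ=1.0824
cmd 1: set φ=94.62° → (κ,φ,ℓ)=(1.5485,94.62°,1.0824) → tip=(-0.0575,0.7113,0.6422)
cmd 2: set κ=1.0048 → (κ,φ,ℓ)=(1.0048,94.62°,1.0824) → tip=(-0.0429,0.5311,0.8813)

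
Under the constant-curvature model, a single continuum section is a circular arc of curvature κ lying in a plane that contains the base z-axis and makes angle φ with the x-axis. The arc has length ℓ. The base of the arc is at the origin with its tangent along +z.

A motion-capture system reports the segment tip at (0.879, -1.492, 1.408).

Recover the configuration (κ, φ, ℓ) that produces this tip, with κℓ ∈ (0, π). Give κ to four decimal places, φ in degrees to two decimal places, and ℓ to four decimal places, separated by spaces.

ρ = √(x²+y²) = √(0.879² + -1.492²) = 1.73168
φ = atan2(y, x) mod 360° = atan2(-1.492, 0.879) = 300.5041°
|p|² = ρ² + z² = 1.73168² + 1.408² = 4.98117
κ = 2ρ / |p|² = 2×1.73168 / 4.98117 = 0.69529
θ = 2·atan2(ρ, z) = 2·atan2(1.73168, 1.408) = 1.77626 rad
ℓ = θ/κ = 1.77626/0.69529 = 2.55470

0.6953 300.50 2.5547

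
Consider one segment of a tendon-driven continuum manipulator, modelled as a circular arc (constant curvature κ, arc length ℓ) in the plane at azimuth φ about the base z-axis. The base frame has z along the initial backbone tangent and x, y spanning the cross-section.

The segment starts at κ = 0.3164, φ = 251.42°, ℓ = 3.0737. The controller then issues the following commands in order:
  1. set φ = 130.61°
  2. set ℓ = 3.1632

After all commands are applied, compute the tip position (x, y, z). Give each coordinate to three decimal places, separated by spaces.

-0.947 1.105 2.661

initial: κ=0.3164, φ=251.42°, ℓ=3.0737
cmd 1: set φ=130.61° → (κ,φ,ℓ)=(0.3164,130.61°,3.0737) → tip=(-0.8986,1.0480,2.6116)
cmd 2: set ℓ=3.1632 → (κ,φ,ℓ)=(0.3164,130.61°,3.1632) → tip=(-0.9472,1.1047,2.6609)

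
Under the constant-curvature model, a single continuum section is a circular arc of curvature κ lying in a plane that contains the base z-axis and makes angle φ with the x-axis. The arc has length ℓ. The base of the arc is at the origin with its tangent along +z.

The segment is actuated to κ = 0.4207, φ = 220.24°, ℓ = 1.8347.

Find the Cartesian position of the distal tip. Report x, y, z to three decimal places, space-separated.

θ = κ·ℓ = 0.4207 × 1.8347 = 0.77186 rad
ρ = (1 − cos θ)/κ = (1 − 0.71662)/0.4207 = 0.67360
z = sin θ / κ = 0.69747/0.4207 = 1.65788
x = ρ cos φ = 0.67360 × cos(220.24°) = -0.51419
y = ρ sin φ = 0.67360 × sin(220.24°) = -0.43514

-0.514 -0.435 1.658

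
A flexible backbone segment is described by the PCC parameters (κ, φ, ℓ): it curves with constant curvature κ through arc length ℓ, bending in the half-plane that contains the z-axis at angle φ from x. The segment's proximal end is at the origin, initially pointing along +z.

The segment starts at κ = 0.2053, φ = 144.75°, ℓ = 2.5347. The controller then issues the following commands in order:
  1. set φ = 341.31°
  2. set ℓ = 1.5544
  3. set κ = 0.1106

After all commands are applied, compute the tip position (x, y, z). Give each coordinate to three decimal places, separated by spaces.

initial: κ=0.2053, φ=144.75°, ℓ=2.5347
cmd 1: set φ=341.31° → (κ,φ,ℓ)=(0.2053,341.31°,2.5347) → tip=(0.6107,-0.2066,2.4218)
cmd 2: set ℓ=1.5544 → (κ,φ,ℓ)=(0.2053,341.31°,1.5544) → tip=(0.2330,-0.0788,1.5282)
cmd 3: set κ=0.1106 → (κ,φ,ℓ)=(0.1106,341.31°,1.5544) → tip=(0.1263,-0.0427,1.5468)

0.126 -0.043 1.547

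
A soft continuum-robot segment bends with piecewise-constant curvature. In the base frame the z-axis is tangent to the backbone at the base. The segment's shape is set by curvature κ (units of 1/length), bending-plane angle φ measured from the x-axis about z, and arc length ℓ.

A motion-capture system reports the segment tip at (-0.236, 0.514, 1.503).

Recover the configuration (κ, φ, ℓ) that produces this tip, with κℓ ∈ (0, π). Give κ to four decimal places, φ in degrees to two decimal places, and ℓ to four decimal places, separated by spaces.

ρ = √(x²+y²) = √(-0.236² + 0.514²) = 0.56559
φ = atan2(y, x) mod 360° = atan2(0.514, -0.236) = 114.6619°
|p|² = ρ² + z² = 0.56559² + 1.503² = 2.57890
κ = 2ρ / |p|² = 2×0.56559 / 2.57890 = 0.43863
θ = 2·atan2(ρ, z) = 2·atan2(0.56559, 1.503) = 0.71983 rad
ℓ = θ/κ = 0.71983/0.43863 = 1.64110

0.4386 114.66 1.6411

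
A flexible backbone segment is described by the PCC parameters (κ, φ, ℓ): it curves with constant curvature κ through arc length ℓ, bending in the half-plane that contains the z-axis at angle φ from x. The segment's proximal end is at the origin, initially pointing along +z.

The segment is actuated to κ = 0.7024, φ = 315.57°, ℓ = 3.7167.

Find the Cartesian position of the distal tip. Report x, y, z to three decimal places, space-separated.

1.893 -1.856 0.721

θ = κ·ℓ = 0.7024 × 3.7167 = 2.61061 rad
ρ = (1 − cos θ)/κ = (1 − -0.86231)/0.7024 = 2.65135
z = sin θ / κ = 0.50638/0.7024 = 0.72093
x = ρ cos φ = 2.65135 × cos(315.57°) = 1.89335
y = ρ sin φ = 2.65135 × sin(315.57°) = -1.85605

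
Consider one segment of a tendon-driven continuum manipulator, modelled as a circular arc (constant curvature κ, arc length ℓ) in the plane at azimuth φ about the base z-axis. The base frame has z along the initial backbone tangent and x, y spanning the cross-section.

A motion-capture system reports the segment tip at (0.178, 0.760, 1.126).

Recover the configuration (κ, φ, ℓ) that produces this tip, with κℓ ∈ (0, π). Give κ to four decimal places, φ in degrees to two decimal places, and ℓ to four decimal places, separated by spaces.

0.8316 76.82 1.4577

ρ = √(x²+y²) = √(0.178² + 0.760²) = 0.78057
φ = atan2(y, x) mod 360° = atan2(0.760, 0.178) = 76.8183°
|p|² = ρ² + z² = 0.78057² + 1.126² = 1.87716
κ = 2ρ / |p|² = 2×0.78057 / 1.87716 = 0.83165
θ = 2·atan2(ρ, z) = 2·atan2(0.78057, 1.126) = 1.21232 rad
ℓ = θ/κ = 1.21232/0.83165 = 1.45774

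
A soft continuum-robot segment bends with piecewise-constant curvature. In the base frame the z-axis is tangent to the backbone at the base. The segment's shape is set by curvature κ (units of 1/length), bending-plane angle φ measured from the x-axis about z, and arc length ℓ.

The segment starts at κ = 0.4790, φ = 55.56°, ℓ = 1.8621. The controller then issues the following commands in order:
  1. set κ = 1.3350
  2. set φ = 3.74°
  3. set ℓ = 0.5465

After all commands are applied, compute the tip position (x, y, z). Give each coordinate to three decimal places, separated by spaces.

0.190 0.012 0.499

initial: κ=0.4790, φ=55.56°, ℓ=1.8621
cmd 1: set κ=1.3350 → (κ,φ,ℓ)=(1.3350,55.56°,1.8621) → tip=(0.7594,1.1074,0.4567)
cmd 2: set φ=3.74° → (κ,φ,ℓ)=(1.3350,3.74°,1.8621) → tip=(1.3399,0.0876,0.4567)
cmd 3: set ℓ=0.5465 → (κ,φ,ℓ)=(1.3350,3.74°,0.5465) → tip=(0.1903,0.0124,0.4993)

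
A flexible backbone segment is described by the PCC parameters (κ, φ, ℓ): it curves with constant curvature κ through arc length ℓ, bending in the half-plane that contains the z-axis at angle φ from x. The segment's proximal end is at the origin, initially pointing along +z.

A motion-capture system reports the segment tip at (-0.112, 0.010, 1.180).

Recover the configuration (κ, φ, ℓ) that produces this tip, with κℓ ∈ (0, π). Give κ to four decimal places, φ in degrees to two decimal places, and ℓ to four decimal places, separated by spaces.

ρ = √(x²+y²) = √(-0.112² + 0.010²) = 0.11245
φ = atan2(y, x) mod 360° = atan2(0.010, -0.112) = 174.8978°
|p|² = ρ² + z² = 0.11245² + 1.180² = 1.40504
κ = 2ρ / |p|² = 2×0.11245 / 1.40504 = 0.16006
θ = 2·atan2(ρ, z) = 2·atan2(0.11245, 1.180) = 0.19001 rad
ℓ = θ/κ = 0.19001/0.16006 = 1.18713

0.1601 174.90 1.1871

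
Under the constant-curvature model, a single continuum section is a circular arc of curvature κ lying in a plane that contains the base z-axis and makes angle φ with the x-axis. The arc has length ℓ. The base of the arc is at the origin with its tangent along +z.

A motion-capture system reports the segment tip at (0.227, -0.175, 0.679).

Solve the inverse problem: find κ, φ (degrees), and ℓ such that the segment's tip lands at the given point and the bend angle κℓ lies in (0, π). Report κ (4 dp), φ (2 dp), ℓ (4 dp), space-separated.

ρ = √(x²+y²) = √(0.227² + -0.175²) = 0.28663
φ = atan2(y, x) mod 360° = atan2(-0.175, 0.227) = 322.3705°
|p|² = ρ² + z² = 0.28663² + 0.679² = 0.54320
κ = 2ρ / |p|² = 2×0.28663 / 0.54320 = 1.05533
θ = 2·atan2(ρ, z) = 2·atan2(0.28663, 0.679) = 0.79887 rad
ℓ = θ/κ = 0.79887/1.05533 = 0.75699

1.0553 322.37 0.7570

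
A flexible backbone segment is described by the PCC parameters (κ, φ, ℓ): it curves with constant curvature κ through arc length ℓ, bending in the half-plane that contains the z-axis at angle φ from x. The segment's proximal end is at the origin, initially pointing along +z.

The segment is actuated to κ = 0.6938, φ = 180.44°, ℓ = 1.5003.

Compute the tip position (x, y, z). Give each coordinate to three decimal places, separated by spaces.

-0.713 -0.005 1.244

θ = κ·ℓ = 0.6938 × 1.5003 = 1.04091 rad
ρ = (1 − cos θ)/κ = (1 − 0.50544)/0.6938 = 0.71283
z = sin θ / κ = 0.86286/0.6938 = 1.24368
x = ρ cos φ = 0.71283 × cos(180.44°) = -0.71281
y = ρ sin φ = 0.71283 × sin(180.44°) = -0.00547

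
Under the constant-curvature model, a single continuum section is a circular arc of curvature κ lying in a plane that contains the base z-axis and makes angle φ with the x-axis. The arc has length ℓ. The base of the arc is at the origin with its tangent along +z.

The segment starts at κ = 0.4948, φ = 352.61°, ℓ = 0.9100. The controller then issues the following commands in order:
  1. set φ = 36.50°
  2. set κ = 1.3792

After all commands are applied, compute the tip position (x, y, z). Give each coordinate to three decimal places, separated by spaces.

initial: κ=0.4948, φ=352.61°, ℓ=0.9100
cmd 1: set φ=36.50° → (κ,φ,ℓ)=(0.4948,36.50°,0.9100) → tip=(0.1619,0.1198,0.8796)
cmd 2: set κ=1.3792 → (κ,φ,ℓ)=(1.3792,36.50°,0.9100) → tip=(0.4019,0.2974,0.6892)

0.402 0.297 0.689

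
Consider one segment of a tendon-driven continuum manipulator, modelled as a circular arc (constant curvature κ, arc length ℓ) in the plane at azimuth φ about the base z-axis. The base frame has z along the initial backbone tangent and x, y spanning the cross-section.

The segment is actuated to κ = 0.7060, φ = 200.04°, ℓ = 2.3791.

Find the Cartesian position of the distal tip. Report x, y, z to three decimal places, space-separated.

-1.475 -0.538 1.408

θ = κ·ℓ = 0.7060 × 2.3791 = 1.67964 rad
ρ = (1 − cos θ)/κ = (1 − -0.10863)/0.7060 = 1.57030
z = sin θ / κ = 0.99408/0.7060 = 1.40805
x = ρ cos φ = 1.57030 × cos(200.04°) = -1.47523
y = ρ sin φ = 1.57030 × sin(200.04°) = -0.53811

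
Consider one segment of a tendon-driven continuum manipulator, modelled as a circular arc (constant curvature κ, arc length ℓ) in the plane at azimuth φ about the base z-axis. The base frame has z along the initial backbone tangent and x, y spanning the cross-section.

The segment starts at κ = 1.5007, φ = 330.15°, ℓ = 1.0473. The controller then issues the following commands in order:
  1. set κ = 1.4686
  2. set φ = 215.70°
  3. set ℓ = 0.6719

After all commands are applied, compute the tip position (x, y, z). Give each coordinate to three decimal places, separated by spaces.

initial: κ=1.5007, φ=330.15°, ℓ=1.0473
cmd 1: set κ=1.4686 → (κ,φ,ℓ)=(1.4686,330.15°,1.0473) → tip=(0.5713,-0.3278,0.6806)
cmd 2: set φ=215.70° → (κ,φ,ℓ)=(1.4686,215.70°,1.0473) → tip=(-0.5349,-0.3843,0.6806)
cmd 3: set ℓ=0.6719 → (κ,φ,ℓ)=(1.4686,215.70°,0.6719) → tip=(-0.2481,-0.1782,0.5681)

-0.248 -0.178 0.568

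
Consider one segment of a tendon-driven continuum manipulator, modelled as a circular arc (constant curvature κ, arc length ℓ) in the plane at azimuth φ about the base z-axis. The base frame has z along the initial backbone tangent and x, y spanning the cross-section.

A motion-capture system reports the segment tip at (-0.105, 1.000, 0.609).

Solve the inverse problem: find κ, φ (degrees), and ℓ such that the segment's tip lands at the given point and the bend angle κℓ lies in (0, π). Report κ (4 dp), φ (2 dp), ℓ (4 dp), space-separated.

1.4552 95.99 1.4104

ρ = √(x²+y²) = √(-0.105² + 1.000²) = 1.00550
φ = atan2(y, x) mod 360° = atan2(1.000, -0.105) = 95.9941°
|p|² = ρ² + z² = 1.00550² + 0.609² = 1.38191
κ = 2ρ / |p|² = 2×1.00550 / 1.38191 = 1.45523
θ = 2·atan2(ρ, z) = 2·atan2(1.00550, 0.609) = 2.05244 rad
ℓ = θ/κ = 2.05244/1.45523 = 1.41038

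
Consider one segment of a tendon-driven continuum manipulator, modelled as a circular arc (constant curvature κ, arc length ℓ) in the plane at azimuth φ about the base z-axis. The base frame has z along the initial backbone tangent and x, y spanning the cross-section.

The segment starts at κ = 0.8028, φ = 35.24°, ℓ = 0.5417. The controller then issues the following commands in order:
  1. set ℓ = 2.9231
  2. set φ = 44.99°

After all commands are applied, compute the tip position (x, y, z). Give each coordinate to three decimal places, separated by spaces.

1.498 1.497 0.889

initial: κ=0.8028, φ=35.24°, ℓ=0.5417
cmd 1: set ℓ=2.9231 → (κ,φ,ℓ)=(0.8028,35.24°,2.9231) → tip=(1.7299,1.2221,0.8892)
cmd 2: set φ=44.99° → (κ,φ,ℓ)=(0.8028,44.99°,2.9231) → tip=(1.4979,1.4974,0.8892)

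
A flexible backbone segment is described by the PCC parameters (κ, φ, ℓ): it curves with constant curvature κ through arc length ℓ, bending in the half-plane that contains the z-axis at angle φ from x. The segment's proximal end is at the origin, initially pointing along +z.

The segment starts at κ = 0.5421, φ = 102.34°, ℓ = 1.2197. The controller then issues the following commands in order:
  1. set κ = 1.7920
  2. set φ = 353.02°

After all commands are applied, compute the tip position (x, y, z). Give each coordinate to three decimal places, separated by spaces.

initial: κ=0.5421, φ=102.34°, ℓ=1.2197
cmd 1: set κ=1.7920 → (κ,φ,ℓ)=(1.7920,102.34°,1.2197) → tip=(-0.1881,0.8596,0.4558)
cmd 2: set φ=353.02° → (κ,φ,ℓ)=(1.7920,353.02°,1.2197) → tip=(0.8734,-0.1069,0.4558)

0.873 -0.107 0.456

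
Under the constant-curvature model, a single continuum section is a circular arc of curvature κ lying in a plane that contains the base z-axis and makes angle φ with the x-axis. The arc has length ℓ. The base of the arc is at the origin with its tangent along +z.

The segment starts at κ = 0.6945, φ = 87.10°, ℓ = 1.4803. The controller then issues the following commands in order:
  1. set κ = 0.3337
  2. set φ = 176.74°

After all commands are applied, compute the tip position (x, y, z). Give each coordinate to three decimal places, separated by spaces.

-0.358 0.020 1.421

initial: κ=0.6945, φ=87.10°, ℓ=1.4803
cmd 1: set κ=0.3337 → (κ,φ,ℓ)=(0.3337,87.10°,1.4803) → tip=(0.0181,0.3578,1.4208)
cmd 2: set φ=176.74° → (κ,φ,ℓ)=(0.3337,176.74°,1.4803) → tip=(-0.3577,0.0204,1.4208)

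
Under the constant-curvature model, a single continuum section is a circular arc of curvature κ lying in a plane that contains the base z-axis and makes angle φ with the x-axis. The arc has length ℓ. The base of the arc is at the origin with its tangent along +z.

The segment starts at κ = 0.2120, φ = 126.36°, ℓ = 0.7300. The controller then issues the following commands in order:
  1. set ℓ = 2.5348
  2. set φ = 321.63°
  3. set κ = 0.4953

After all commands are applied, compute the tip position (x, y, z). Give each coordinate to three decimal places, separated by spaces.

1.092 -0.865 1.919

initial: κ=0.2120, φ=126.36°, ℓ=0.7300
cmd 1: set ℓ=2.5348 → (κ,φ,ℓ)=(0.2120,126.36°,2.5348) → tip=(-0.3942,0.5354,2.4146)
cmd 2: set φ=321.63° → (κ,φ,ℓ)=(0.2120,321.63°,2.5348) → tip=(0.5212,-0.4127,2.4146)
cmd 3: set κ=0.4953 → (κ,φ,ℓ)=(0.4953,321.63°,2.5348) → tip=(1.0920,-0.8646,1.9194)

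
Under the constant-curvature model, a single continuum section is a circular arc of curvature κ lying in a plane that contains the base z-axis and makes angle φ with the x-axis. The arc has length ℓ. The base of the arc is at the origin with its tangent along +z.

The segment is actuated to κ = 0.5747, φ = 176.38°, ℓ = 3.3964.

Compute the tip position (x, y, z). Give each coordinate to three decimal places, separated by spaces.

θ = κ·ℓ = 0.5747 × 3.3964 = 1.95191 rad
ρ = (1 − cos θ)/κ = (1 − -0.37196)/0.5747 = 2.38726
z = sin θ / κ = 0.92825/0.5747 = 1.61519
x = ρ cos φ = 2.38726 × cos(176.38°) = -2.38249
y = ρ sin φ = 2.38726 × sin(176.38°) = 0.15073

-2.382 0.151 1.615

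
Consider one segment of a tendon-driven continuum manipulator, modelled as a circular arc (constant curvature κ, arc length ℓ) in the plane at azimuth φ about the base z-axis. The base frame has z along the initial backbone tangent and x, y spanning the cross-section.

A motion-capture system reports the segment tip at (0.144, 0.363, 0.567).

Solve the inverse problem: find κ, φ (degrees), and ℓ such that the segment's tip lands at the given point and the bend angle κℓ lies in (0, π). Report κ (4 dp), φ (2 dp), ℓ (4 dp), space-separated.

ρ = √(x²+y²) = √(0.144² + 0.363²) = 0.39052
φ = atan2(y, x) mod 360° = atan2(0.363, 0.144) = 68.3621°
|p|² = ρ² + z² = 0.39052² + 0.567² = 0.47399
κ = 2ρ / |p|² = 2×0.39052 / 0.47399 = 1.64778
θ = 2·atan2(ρ, z) = 2·atan2(0.39052, 0.567) = 1.20627 rad
ℓ = θ/κ = 1.20627/1.64778 = 0.73206

1.6478 68.36 0.7321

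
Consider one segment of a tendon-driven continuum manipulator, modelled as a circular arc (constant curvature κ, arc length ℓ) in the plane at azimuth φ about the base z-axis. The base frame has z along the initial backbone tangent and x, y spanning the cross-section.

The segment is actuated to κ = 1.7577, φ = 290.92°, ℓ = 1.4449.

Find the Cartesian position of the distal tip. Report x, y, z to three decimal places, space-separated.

0.371 -0.969 0.322

θ = κ·ℓ = 1.7577 × 1.4449 = 2.53970 rad
ρ = (1 − cos θ)/κ = (1 − -0.82427)/1.7577 = 1.03787
z = sin θ / κ = 0.56620/1.7577 = 0.32213
x = ρ cos φ = 1.03787 × cos(290.92°) = 0.37059
y = ρ sin φ = 1.03787 × sin(290.92°) = -0.96945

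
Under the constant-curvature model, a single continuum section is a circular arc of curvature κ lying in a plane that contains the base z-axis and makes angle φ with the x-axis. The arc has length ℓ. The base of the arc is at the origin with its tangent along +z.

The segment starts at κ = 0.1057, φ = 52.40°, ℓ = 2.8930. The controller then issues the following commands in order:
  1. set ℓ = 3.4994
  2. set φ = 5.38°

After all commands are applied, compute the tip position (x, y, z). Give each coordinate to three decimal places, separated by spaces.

0.637 0.060 3.420

initial: κ=0.1057, φ=52.40°, ℓ=2.8930
cmd 1: set ℓ=3.4994 → (κ,φ,ℓ)=(0.1057,52.40°,3.4994) → tip=(0.3904,0.5069,3.4201)
cmd 2: set φ=5.38° → (κ,φ,ℓ)=(0.1057,5.38°,3.4994) → tip=(0.6370,0.0600,3.4201)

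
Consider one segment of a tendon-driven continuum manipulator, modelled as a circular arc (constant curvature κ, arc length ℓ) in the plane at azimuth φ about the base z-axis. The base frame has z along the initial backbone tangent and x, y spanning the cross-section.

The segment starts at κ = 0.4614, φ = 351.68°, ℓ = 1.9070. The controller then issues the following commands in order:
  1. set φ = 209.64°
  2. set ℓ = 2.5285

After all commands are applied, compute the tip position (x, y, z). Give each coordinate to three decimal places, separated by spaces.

-1.143 -0.650 1.993

initial: κ=0.4614, φ=351.68°, ℓ=1.9070
cmd 1: set φ=209.64° → (κ,φ,ℓ)=(0.4614,209.64°,1.9070) → tip=(-0.6833,-0.3888,1.6703)
cmd 2: set ℓ=2.5285 → (κ,φ,ℓ)=(0.4614,209.64°,2.5285) → tip=(-1.1430,-0.6504,1.9927)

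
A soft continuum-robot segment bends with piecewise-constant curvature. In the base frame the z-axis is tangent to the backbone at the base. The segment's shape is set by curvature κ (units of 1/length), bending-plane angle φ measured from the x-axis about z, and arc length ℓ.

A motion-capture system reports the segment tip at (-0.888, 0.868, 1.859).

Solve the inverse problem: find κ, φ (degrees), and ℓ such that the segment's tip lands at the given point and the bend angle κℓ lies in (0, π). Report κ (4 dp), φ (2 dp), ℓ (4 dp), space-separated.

ρ = √(x²+y²) = √(-0.888² + 0.868²) = 1.24176
φ = atan2(y, x) mod 360° = atan2(0.868, -0.888) = 135.6525°
|p|² = ρ² + z² = 1.24176² + 1.859² = 4.99785
κ = 2ρ / |p|² = 2×1.24176 / 4.99785 = 0.49692
θ = 2·atan2(ρ, z) = 2·atan2(1.24176, 1.859) = 1.17781 rad
ℓ = θ/κ = 1.17781/0.49692 = 2.37023

0.4969 135.65 2.3702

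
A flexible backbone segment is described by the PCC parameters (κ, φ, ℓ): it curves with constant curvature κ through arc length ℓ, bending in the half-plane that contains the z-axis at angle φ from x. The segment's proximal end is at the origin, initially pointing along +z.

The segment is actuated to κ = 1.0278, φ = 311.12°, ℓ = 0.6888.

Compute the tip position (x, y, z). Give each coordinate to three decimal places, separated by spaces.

θ = κ·ℓ = 1.0278 × 0.6888 = 0.70795 rad
ρ = (1 − cos θ)/κ = (1 − 0.75970)/1.0278 = 0.23380
z = sin θ / κ = 0.65028/1.0278 = 0.63269
x = ρ cos φ = 0.23380 × cos(311.12°) = 0.15376
y = ρ sin φ = 0.23380 × sin(311.12°) = -0.17613

0.154 -0.176 0.633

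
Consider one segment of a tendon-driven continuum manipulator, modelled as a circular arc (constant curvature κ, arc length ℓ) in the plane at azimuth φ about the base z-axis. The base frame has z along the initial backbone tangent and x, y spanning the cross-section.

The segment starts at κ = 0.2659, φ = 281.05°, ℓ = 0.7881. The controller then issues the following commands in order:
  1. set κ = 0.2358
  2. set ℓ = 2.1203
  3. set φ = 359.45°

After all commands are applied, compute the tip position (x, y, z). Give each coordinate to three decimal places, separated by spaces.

0.519 -0.005 2.033

initial: κ=0.2659, φ=281.05°, ℓ=0.7881
cmd 1: set κ=0.2358 → (κ,φ,ℓ)=(0.2358,281.05°,0.7881) → tip=(0.0140,-0.0717,0.7836)
cmd 2: set ℓ=2.1203 → (κ,φ,ℓ)=(0.2358,281.05°,2.1203) → tip=(0.0995,-0.5095,2.0331)
cmd 3: set φ=359.45° → (κ,φ,ℓ)=(0.2358,359.45°,2.1203) → tip=(0.5191,-0.0050,2.0331)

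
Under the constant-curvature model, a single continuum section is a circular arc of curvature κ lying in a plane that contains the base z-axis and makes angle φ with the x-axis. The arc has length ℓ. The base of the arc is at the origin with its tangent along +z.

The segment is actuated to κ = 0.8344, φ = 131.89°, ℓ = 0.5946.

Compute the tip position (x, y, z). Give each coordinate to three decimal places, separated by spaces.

-0.096 0.108 0.571

θ = κ·ℓ = 0.8344 × 0.5946 = 0.49613 rad
ρ = (1 − cos θ)/κ = (1 − 0.87943)/0.8344 = 0.14450
z = sin θ / κ = 0.47603/0.8344 = 0.57051
x = ρ cos φ = 0.14450 × cos(131.89°) = -0.09648
y = ρ sin φ = 0.14450 × sin(131.89°) = 0.10757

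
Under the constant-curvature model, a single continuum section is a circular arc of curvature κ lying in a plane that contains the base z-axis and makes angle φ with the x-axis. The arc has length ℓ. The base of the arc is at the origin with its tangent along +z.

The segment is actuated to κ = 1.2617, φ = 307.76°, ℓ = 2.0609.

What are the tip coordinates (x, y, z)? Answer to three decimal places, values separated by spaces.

θ = κ·ℓ = 1.2617 × 2.0609 = 2.60024 rad
ρ = (1 − cos θ)/κ = (1 − -0.85701)/1.2617 = 1.47183
z = sin θ / κ = 0.51530/1.2617 = 0.40842
x = ρ cos φ = 1.47183 × cos(307.76°) = 0.90128
y = ρ sin φ = 1.47183 × sin(307.76°) = -1.16361

0.901 -1.164 0.408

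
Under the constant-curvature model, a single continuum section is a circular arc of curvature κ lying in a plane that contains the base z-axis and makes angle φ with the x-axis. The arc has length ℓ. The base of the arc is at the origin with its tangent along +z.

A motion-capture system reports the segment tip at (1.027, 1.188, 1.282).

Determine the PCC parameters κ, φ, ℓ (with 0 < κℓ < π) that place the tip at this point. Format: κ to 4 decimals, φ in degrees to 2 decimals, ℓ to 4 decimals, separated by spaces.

ρ = √(x²+y²) = √(1.027² + 1.188²) = 1.57037
φ = atan2(y, x) mod 360° = atan2(1.188, 1.027) = 49.1573°
|p|² = ρ² + z² = 1.57037² + 1.282² = 4.10960
κ = 2ρ / |p|² = 2×1.57037 / 4.10960 = 0.76425
θ = 2·atan2(ρ, z) = 2·atan2(1.57037, 1.282) = 1.77231 rad
ℓ = θ/κ = 1.77231/0.76425 = 2.31903

0.7642 49.16 2.3190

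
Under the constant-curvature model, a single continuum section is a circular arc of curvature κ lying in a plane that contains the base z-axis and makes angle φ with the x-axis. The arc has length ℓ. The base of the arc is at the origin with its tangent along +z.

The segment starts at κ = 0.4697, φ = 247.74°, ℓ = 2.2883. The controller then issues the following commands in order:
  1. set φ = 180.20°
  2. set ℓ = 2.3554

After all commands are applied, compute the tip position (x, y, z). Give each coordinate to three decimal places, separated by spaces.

initial: κ=0.4697, φ=247.74°, ℓ=2.2883
cmd 1: set φ=180.20° → (κ,φ,ℓ)=(0.4697,180.20°,2.2883) → tip=(-1.1158,-0.0039,1.8725)
cmd 2: set ℓ=2.3554 → (κ,φ,ℓ)=(0.4697,180.20°,2.3554) → tip=(-1.1753,-0.0041,1.9035)

-1.175 -0.004 1.903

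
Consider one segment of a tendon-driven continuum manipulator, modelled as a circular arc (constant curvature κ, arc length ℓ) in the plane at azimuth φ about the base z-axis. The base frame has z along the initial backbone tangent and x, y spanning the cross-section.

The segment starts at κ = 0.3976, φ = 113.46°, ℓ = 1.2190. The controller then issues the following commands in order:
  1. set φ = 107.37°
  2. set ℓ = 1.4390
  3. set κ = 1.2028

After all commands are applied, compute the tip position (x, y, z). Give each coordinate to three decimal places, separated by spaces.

initial: κ=0.3976, φ=113.46°, ℓ=1.2190
cmd 1: set φ=107.37° → (κ,φ,ℓ)=(0.3976,107.37°,1.2190) → tip=(-0.0865,0.2765,1.1718)
cmd 2: set ℓ=1.4390 → (κ,φ,ℓ)=(0.3976,107.37°,1.4390) → tip=(-0.1196,0.3823,1.3618)
cmd 3: set κ=1.2028 → (κ,φ,ℓ)=(1.2028,107.37°,1.4390) → tip=(-0.2878,0.9199,0.8208)

-0.288 0.920 0.821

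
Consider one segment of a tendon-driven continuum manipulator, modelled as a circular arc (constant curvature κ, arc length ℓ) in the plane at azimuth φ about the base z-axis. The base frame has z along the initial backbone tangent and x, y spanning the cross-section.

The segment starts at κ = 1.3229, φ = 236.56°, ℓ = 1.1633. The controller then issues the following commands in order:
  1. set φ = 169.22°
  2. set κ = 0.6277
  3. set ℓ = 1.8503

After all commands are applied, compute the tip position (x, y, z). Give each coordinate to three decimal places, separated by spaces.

-0.942 0.179 1.461

initial: κ=1.3229, φ=236.56°, ℓ=1.1633
cmd 1: set φ=169.22° → (κ,φ,ℓ)=(1.3229,169.22°,1.1633) → tip=(-0.7189,0.1369,0.7555)
cmd 2: set κ=0.6277 → (κ,φ,ℓ)=(0.6277,169.22°,1.1633) → tip=(-0.3990,0.0760,1.0626)
cmd 3: set ℓ=1.8503 → (κ,φ,ℓ)=(0.6277,169.22°,1.8503) → tip=(-0.9421,0.1794,1.4615)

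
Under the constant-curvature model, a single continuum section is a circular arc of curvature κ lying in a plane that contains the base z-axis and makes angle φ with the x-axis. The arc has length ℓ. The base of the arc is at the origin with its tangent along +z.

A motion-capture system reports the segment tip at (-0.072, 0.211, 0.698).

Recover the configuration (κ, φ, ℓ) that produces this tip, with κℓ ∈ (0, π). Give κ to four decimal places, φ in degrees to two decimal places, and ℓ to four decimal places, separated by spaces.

ρ = √(x²+y²) = √(-0.072² + 0.211²) = 0.22295
φ = atan2(y, x) mod 360° = atan2(0.211, -0.072) = 108.8413°
|p|² = ρ² + z² = 0.22295² + 0.698² = 0.53691
κ = 2ρ / |p|² = 2×0.22295 / 0.53691 = 0.83048
θ = 2·atan2(ρ, z) = 2·atan2(0.22295, 0.698) = 0.61833 rad
ℓ = θ/κ = 0.61833/0.83048 = 0.74455

0.8305 108.84 0.7445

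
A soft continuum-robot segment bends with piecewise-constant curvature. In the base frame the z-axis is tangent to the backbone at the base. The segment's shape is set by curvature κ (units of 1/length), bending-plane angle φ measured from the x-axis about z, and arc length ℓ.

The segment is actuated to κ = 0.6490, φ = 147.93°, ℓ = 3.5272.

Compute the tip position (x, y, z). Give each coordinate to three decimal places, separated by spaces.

-2.165 1.357 1.160

θ = κ·ℓ = 0.6490 × 3.5272 = 2.28915 rad
ρ = (1 − cos θ)/κ = (1 − -0.65815)/0.6490 = 2.55493
z = sin θ / κ = 0.75289/0.6490 = 1.16007
x = ρ cos φ = 2.55493 × cos(147.93°) = -2.16505
y = ρ sin φ = 2.55493 × sin(147.93°) = 1.35655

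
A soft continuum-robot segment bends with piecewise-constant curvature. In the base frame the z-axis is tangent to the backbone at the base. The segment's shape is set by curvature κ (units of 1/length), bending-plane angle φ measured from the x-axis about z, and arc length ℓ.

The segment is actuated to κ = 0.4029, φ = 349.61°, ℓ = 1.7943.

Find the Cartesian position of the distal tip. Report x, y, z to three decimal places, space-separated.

θ = κ·ℓ = 0.4029 × 1.7943 = 0.72292 rad
ρ = (1 − cos θ)/κ = (1 − 0.74987)/0.4029 = 0.62081
z = sin θ / κ = 0.66158/0.4029 = 1.64204
x = ρ cos φ = 0.62081 × cos(349.61°) = 0.61063
y = ρ sin φ = 0.62081 × sin(349.61°) = -0.11196

0.611 -0.112 1.642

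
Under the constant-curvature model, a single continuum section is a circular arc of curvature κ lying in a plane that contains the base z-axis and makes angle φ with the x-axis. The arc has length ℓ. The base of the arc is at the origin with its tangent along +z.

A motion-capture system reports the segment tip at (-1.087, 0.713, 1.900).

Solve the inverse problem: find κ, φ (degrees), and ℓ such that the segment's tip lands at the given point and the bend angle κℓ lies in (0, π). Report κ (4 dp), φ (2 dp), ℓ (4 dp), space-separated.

0.4906 146.74 2.4463

ρ = √(x²+y²) = √(-1.087² + 0.713²) = 1.29998
φ = atan2(y, x) mod 360° = atan2(0.713, -1.087) = 146.7378°
|p|² = ρ² + z² = 1.29998² + 1.900² = 5.29994
κ = 2ρ / |p|² = 2×1.29998 / 5.29994 = 0.49056
θ = 2·atan2(ρ, z) = 2·atan2(1.29998, 1.900) = 1.20008 rad
ℓ = θ/κ = 1.20008/0.49056 = 2.44634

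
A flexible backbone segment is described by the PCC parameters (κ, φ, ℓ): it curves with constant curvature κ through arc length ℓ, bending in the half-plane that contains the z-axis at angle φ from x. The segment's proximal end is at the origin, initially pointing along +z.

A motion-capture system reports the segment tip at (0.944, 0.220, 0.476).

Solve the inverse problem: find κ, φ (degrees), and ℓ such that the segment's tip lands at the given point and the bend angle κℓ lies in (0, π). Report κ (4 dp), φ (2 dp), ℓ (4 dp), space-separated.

1.6624 13.12 1.3406

ρ = √(x²+y²) = √(0.944² + 0.220²) = 0.96930
φ = atan2(y, x) mod 360° = atan2(0.220, 0.944) = 13.1187°
|p|² = ρ² + z² = 0.96930² + 0.476² = 1.16611
κ = 2ρ / |p|² = 2×0.96930 / 1.16611 = 1.66244
θ = 2·atan2(ρ, z) = 2·atan2(0.96930, 0.476) = 2.22862 rad
ℓ = θ/κ = 2.22862/1.66244 = 1.34057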